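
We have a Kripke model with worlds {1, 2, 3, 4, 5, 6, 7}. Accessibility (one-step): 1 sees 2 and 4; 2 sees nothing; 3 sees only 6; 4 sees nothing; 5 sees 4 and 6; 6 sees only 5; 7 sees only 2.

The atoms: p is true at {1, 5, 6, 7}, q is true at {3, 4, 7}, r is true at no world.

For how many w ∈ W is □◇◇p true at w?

4

1: successors {2, 4}; ◇◇p there: 2:F, 4:F. ✗
2: no successors, so □◇◇p holds vacuously. ✓
3: successors {6}; ◇◇p there: 6:T. ✓
4: no successors, so □◇◇p holds vacuously. ✓
5: successors {4, 6}; ◇◇p there: 4:F, 6:T. ✗
6: successors {5}; ◇◇p there: 5:T. ✓
7: successors {2}; ◇◇p there: 2:F. ✗
Satisfying worlds: {2, 3, 4, 6}.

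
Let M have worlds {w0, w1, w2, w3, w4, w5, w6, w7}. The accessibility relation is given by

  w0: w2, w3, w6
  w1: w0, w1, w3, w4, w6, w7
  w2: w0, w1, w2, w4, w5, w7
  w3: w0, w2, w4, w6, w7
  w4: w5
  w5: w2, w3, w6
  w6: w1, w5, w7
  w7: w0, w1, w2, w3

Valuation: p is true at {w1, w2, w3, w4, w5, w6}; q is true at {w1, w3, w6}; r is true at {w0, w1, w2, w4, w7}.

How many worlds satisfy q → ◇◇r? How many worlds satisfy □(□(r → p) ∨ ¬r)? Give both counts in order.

8 and 1

For q → ◇◇r:
w0: q is F, ◇◇r is T. ✓
w1: q is T, ◇◇r is T. ✓
w2: q is F, ◇◇r is T. ✓
w3: q is T, ◇◇r is T. ✓
w4: q is F, ◇◇r is T. ✓
w5: q is F, ◇◇r is T. ✓
w6: q is T, ◇◇r is T. ✓
w7: q is F, ◇◇r is T. ✓
— 8 worlds.
For □(□(r → p) ∨ ¬r):
w0: successors {w2, w3, w6}; □(r → p) ∨ ¬r there: w2:F, w3:T, w6:T. ✗
w1: successors {w0, w1, w3, w4, w6, w7}; □(r → p) ∨ ¬r there: w0:T, w1:F, w3:T, w4:T, w6:T, w7:F. ✗
w2: successors {w0, w1, w2, w4, w5, w7}; □(r → p) ∨ ¬r there: w0:T, w1:F, w2:F, w4:T, w5:T, w7:F. ✗
w3: successors {w0, w2, w4, w6, w7}; □(r → p) ∨ ¬r there: w0:T, w2:F, w4:T, w6:T, w7:F. ✗
w4: successors {w5}; □(r → p) ∨ ¬r there: w5:T. ✓
w5: successors {w2, w3, w6}; □(r → p) ∨ ¬r there: w2:F, w3:T, w6:T. ✗
w6: successors {w1, w5, w7}; □(r → p) ∨ ¬r there: w1:F, w5:T, w7:F. ✗
w7: successors {w0, w1, w2, w3}; □(r → p) ∨ ¬r there: w0:T, w1:F, w2:F, w3:T. ✗
— 1 world.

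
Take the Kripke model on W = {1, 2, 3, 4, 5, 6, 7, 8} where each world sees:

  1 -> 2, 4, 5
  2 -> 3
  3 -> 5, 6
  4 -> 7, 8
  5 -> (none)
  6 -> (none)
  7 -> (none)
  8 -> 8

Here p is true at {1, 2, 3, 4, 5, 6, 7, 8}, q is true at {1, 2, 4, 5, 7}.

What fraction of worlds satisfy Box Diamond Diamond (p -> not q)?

1/2

1: successors {2, 4, 5}; Diamond Diamond (p -> not q) there: 2:T, 4:T, 5:F. ✗
2: successors {3}; Diamond Diamond (p -> not q) there: 3:F. ✗
3: successors {5, 6}; Diamond Diamond (p -> not q) there: 5:F, 6:F. ✗
4: successors {7, 8}; Diamond Diamond (p -> not q) there: 7:F, 8:T. ✗
5: no successors, so Box Diamond Diamond (p -> not q) holds vacuously. ✓
6: no successors, so Box Diamond Diamond (p -> not q) holds vacuously. ✓
7: no successors, so Box Diamond Diamond (p -> not q) holds vacuously. ✓
8: successors {8}; Diamond Diamond (p -> not q) there: 8:T. ✓
That's 4 of 8 worlds, so 4/8 = 1/2.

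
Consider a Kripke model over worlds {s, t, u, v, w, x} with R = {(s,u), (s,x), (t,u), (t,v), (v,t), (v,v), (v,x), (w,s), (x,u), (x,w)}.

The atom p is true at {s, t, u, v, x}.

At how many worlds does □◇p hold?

3

s: successors {u, x}; ◇p there: u:F, x:T. ✗
t: successors {u, v}; ◇p there: u:F, v:T. ✗
u: no successors, so □◇p holds vacuously. ✓
v: successors {t, v, x}; ◇p there: t:T, v:T, x:T. ✓
w: successors {s}; ◇p there: s:T. ✓
x: successors {u, w}; ◇p there: u:F, w:T. ✗
Satisfying worlds: {u, v, w}.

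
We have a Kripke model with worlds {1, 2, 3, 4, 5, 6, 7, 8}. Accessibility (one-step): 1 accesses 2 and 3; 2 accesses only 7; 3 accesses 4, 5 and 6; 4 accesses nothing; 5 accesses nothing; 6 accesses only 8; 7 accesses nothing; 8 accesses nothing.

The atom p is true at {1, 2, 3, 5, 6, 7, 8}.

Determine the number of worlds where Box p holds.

1: successors {2, 3}; p there: 2:T, 3:T. ✓
2: successors {7}; p there: 7:T. ✓
3: successors {4, 5, 6}; p there: 4:F, 5:T, 6:T. ✗
4: no successors, so Box p holds vacuously. ✓
5: no successors, so Box p holds vacuously. ✓
6: successors {8}; p there: 8:T. ✓
7: no successors, so Box p holds vacuously. ✓
8: no successors, so Box p holds vacuously. ✓
Satisfying worlds: {1, 2, 4, 5, 6, 7, 8}.

7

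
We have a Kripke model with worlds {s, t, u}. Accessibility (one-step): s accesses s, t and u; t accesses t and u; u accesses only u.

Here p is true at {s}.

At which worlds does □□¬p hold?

s: successors {s, t, u}; □¬p there: s:F, t:T, u:T. ✗
t: successors {t, u}; □¬p there: t:T, u:T. ✓
u: successors {u}; □¬p there: u:T. ✓

{t, u}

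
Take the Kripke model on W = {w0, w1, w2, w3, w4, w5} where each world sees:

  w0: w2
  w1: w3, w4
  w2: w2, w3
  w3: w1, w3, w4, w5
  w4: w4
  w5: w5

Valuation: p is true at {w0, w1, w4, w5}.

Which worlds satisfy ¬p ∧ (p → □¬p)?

w0: ¬p is F, p → □¬p is T. ✗
w1: ¬p is F, p → □¬p is F. ✗
w2: ¬p is T, p → □¬p is T. ✓
w3: ¬p is T, p → □¬p is T. ✓
w4: ¬p is F, p → □¬p is F. ✗
w5: ¬p is F, p → □¬p is F. ✗

{w2, w3}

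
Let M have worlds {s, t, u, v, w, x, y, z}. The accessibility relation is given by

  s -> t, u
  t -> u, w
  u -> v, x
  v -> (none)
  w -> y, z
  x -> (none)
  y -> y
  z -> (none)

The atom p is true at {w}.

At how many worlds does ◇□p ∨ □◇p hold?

s: ◇□p is F, □◇p is F. ✗
t: ◇□p is F, □◇p is F. ✗
u: ◇□p is T, □◇p is F. ✓
v: ◇□p is F, □◇p is T. ✓
w: ◇□p is T, □◇p is F. ✓
x: ◇□p is F, □◇p is T. ✓
y: ◇□p is F, □◇p is F. ✗
z: ◇□p is F, □◇p is T. ✓
Satisfying worlds: {u, v, w, x, z}.

5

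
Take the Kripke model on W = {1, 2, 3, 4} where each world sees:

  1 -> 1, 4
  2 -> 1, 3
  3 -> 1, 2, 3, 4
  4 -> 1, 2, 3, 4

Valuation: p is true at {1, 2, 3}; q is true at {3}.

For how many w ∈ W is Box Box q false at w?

1: successors {1, 4}; Box q there: 1:F, 4:F. ✗
2: successors {1, 3}; Box q there: 1:F, 3:F. ✗
3: successors {1, 2, 3, 4}; Box q there: 1:F, 2:F, 3:F, 4:F. ✗
4: successors {1, 2, 3, 4}; Box q there: 1:F, 2:F, 3:F, 4:F. ✗
Satisfying worlds: ∅.
So Box Box q fails at the other 4 worlds.

4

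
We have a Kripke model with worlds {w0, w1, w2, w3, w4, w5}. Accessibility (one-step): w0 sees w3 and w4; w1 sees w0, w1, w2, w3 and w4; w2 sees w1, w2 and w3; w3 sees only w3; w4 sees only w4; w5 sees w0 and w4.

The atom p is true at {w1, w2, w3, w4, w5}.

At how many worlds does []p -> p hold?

w0: []p is T, p is F. ✗
w1: []p is F, p is T. ✓
w2: []p is T, p is T. ✓
w3: []p is T, p is T. ✓
w4: []p is T, p is T. ✓
w5: []p is F, p is T. ✓
Satisfying worlds: {w1, w2, w3, w4, w5}.

5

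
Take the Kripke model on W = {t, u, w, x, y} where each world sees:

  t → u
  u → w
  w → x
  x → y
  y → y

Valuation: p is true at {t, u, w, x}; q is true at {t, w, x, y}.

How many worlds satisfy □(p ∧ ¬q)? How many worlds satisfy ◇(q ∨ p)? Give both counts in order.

For □(p ∧ ¬q):
t: successors {u}; p ∧ ¬q there: u:T. ✓
u: successors {w}; p ∧ ¬q there: w:F. ✗
w: successors {x}; p ∧ ¬q there: x:F. ✗
x: successors {y}; p ∧ ¬q there: y:F. ✗
y: successors {y}; p ∧ ¬q there: y:F. ✗
— 1 world.
For ◇(q ∨ p):
t: successors {u}; q ∨ p there: u:T. ✓
u: successors {w}; q ∨ p there: w:T. ✓
w: successors {x}; q ∨ p there: x:T. ✓
x: successors {y}; q ∨ p there: y:T. ✓
y: successors {y}; q ∨ p there: y:T. ✓
— 5 worlds.

1 and 5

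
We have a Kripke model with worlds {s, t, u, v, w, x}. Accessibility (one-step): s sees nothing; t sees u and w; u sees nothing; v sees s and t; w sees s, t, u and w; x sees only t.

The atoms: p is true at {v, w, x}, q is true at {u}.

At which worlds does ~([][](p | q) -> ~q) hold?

s: [][](p | q) -> ~q is T. ✗
t: [][](p | q) -> ~q is T. ✗
u: [][](p | q) -> ~q is F. ✓
v: [][](p | q) -> ~q is T. ✗
w: [][](p | q) -> ~q is T. ✗
x: [][](p | q) -> ~q is T. ✗

{u}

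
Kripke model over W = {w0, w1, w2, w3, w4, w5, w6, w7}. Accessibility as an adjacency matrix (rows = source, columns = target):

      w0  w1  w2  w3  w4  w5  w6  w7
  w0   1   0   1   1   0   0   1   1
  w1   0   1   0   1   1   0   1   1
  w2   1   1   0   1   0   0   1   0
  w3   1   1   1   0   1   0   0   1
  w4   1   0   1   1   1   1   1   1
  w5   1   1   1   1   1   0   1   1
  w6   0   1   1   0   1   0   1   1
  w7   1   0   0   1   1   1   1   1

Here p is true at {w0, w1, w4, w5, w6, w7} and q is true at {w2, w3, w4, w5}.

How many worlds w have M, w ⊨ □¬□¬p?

8

w0: successors {w0, w2, w3, w6, w7}; ¬□¬p there: w0:T, w2:T, w3:T, w6:T, w7:T. ✓
w1: successors {w1, w3, w4, w6, w7}; ¬□¬p there: w1:T, w3:T, w4:T, w6:T, w7:T. ✓
w2: successors {w0, w1, w3, w6}; ¬□¬p there: w0:T, w1:T, w3:T, w6:T. ✓
w3: successors {w0, w1, w2, w4, w7}; ¬□¬p there: w0:T, w1:T, w2:T, w4:T, w7:T. ✓
w4: successors {w0, w2, w3, w4, w5, w6, w7}; ¬□¬p there: w0:T, w2:T, w3:T, w4:T, w5:T, w6:T, w7:T. ✓
w5: successors {w0, w1, w2, w3, w4, w6, w7}; ¬□¬p there: w0:T, w1:T, w2:T, w3:T, w4:T, w6:T, w7:T. ✓
w6: successors {w1, w2, w4, w6, w7}; ¬□¬p there: w1:T, w2:T, w4:T, w6:T, w7:T. ✓
w7: successors {w0, w3, w4, w5, w6, w7}; ¬□¬p there: w0:T, w3:T, w4:T, w5:T, w6:T, w7:T. ✓
Satisfying worlds: {w0, w1, w2, w3, w4, w5, w6, w7}.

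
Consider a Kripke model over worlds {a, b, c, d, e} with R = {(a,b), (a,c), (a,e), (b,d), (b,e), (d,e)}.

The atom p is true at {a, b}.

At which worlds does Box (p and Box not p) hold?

{c, e}

a: successors {b, c, e}; p and Box not p there: b:T, c:F, e:F. ✗
b: successors {d, e}; p and Box not p there: d:F, e:F. ✗
c: no successors, so Box (p and Box not p) holds vacuously. ✓
d: successors {e}; p and Box not p there: e:F. ✗
e: no successors, so Box (p and Box not p) holds vacuously. ✓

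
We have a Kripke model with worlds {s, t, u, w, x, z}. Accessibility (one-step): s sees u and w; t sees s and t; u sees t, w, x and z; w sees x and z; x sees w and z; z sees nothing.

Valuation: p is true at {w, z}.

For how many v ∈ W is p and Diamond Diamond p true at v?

s: p is F, Diamond Diamond p is T. ✗
t: p is F, Diamond Diamond p is T. ✗
u: p is F, Diamond Diamond p is T. ✗
w: p is T, Diamond Diamond p is T. ✓
x: p is F, Diamond Diamond p is T. ✗
z: p is T, Diamond Diamond p is F. ✗
Satisfying worlds: {w}.

1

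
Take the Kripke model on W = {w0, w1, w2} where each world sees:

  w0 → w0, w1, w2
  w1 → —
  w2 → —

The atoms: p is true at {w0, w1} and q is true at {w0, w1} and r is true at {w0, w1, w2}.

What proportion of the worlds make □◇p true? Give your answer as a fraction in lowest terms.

2/3

w0: successors {w0, w1, w2}; ◇p there: w0:T, w1:F, w2:F. ✗
w1: no successors, so □◇p holds vacuously. ✓
w2: no successors, so □◇p holds vacuously. ✓
That's 2 of 3 worlds, so 2/3.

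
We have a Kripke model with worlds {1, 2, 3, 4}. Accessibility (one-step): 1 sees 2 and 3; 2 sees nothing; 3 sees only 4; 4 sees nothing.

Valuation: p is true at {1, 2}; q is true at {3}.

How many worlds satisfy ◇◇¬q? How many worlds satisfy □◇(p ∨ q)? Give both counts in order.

1 and 2

For ◇◇¬q:
1: successors {2, 3}; ◇¬q there: 2:F, 3:T. ✓
2: no successors, so ◇◇¬q fails. ✗
3: successors {4}; ◇¬q there: 4:F. ✗
4: no successors, so ◇◇¬q fails. ✗
— 1 world.
For □◇(p ∨ q):
1: successors {2, 3}; ◇(p ∨ q) there: 2:F, 3:F. ✗
2: no successors, so □◇(p ∨ q) holds vacuously. ✓
3: successors {4}; ◇(p ∨ q) there: 4:F. ✗
4: no successors, so □◇(p ∨ q) holds vacuously. ✓
— 2 worlds.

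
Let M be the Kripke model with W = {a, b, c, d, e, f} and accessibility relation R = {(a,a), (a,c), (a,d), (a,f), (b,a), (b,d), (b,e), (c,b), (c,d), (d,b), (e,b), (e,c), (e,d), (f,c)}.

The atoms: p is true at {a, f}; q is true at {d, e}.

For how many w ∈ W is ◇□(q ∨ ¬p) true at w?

a: successors {a, c, d, f}; □(q ∨ ¬p) there: a:F, c:T, d:T, f:T. ✓
b: successors {a, d, e}; □(q ∨ ¬p) there: a:F, d:T, e:T. ✓
c: successors {b, d}; □(q ∨ ¬p) there: b:F, d:T. ✓
d: successors {b}; □(q ∨ ¬p) there: b:F. ✗
e: successors {b, c, d}; □(q ∨ ¬p) there: b:F, c:T, d:T. ✓
f: successors {c}; □(q ∨ ¬p) there: c:T. ✓
Satisfying worlds: {a, b, c, e, f}.

5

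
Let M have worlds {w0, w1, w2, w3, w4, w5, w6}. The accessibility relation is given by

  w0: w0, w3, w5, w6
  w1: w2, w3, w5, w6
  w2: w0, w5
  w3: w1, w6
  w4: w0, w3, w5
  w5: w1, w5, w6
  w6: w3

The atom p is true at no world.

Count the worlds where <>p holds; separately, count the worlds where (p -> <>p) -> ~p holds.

For <>p:
w0: successors {w0, w3, w5, w6}; p there: w0:F, w3:F, w5:F, w6:F. ✗
w1: successors {w2, w3, w5, w6}; p there: w2:F, w3:F, w5:F, w6:F. ✗
w2: successors {w0, w5}; p there: w0:F, w5:F. ✗
w3: successors {w1, w6}; p there: w1:F, w6:F. ✗
w4: successors {w0, w3, w5}; p there: w0:F, w3:F, w5:F. ✗
w5: successors {w1, w5, w6}; p there: w1:F, w5:F, w6:F. ✗
w6: successors {w3}; p there: w3:F. ✗
— 0 worlds.
For (p -> <>p) -> ~p:
w0: p -> <>p is T, ~p is T. ✓
w1: p -> <>p is T, ~p is T. ✓
w2: p -> <>p is T, ~p is T. ✓
w3: p -> <>p is T, ~p is T. ✓
w4: p -> <>p is T, ~p is T. ✓
w5: p -> <>p is T, ~p is T. ✓
w6: p -> <>p is T, ~p is T. ✓
— 7 worlds.

0 and 7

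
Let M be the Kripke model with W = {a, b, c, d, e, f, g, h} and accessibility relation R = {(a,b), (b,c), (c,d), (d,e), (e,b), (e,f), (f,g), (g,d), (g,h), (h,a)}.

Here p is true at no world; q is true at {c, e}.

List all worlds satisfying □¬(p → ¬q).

a: successors {b}; ¬(p → ¬q) there: b:F. ✗
b: successors {c}; ¬(p → ¬q) there: c:F. ✗
c: successors {d}; ¬(p → ¬q) there: d:F. ✗
d: successors {e}; ¬(p → ¬q) there: e:F. ✗
e: successors {b, f}; ¬(p → ¬q) there: b:F, f:F. ✗
f: successors {g}; ¬(p → ¬q) there: g:F. ✗
g: successors {d, h}; ¬(p → ¬q) there: d:F, h:F. ✗
h: successors {a}; ¬(p → ¬q) there: a:F. ✗

∅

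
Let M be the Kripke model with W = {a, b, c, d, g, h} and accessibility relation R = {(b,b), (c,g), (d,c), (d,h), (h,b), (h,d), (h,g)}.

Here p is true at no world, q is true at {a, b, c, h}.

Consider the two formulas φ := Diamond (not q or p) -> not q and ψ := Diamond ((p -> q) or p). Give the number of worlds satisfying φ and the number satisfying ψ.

For Diamond (not q or p) -> not q:
a: Diamond (not q or p) is F, not q is F. ✓
b: Diamond (not q or p) is F, not q is F. ✓
c: Diamond (not q or p) is T, not q is F. ✗
d: Diamond (not q or p) is F, not q is T. ✓
g: Diamond (not q or p) is F, not q is T. ✓
h: Diamond (not q or p) is T, not q is F. ✗
— 4 worlds.
For Diamond ((p -> q) or p):
a: no successors, so Diamond ((p -> q) or p) fails. ✗
b: successors {b}; (p -> q) or p there: b:T. ✓
c: successors {g}; (p -> q) or p there: g:T. ✓
d: successors {c, h}; (p -> q) or p there: c:T, h:T. ✓
g: no successors, so Diamond ((p -> q) or p) fails. ✗
h: successors {b, d, g}; (p -> q) or p there: b:T, d:T, g:T. ✓
— 4 worlds.

4 and 4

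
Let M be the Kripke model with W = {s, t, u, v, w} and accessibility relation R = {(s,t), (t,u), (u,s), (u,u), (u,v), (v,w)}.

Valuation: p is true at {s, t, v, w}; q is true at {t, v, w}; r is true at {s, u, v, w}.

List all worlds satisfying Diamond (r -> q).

s: successors {t}; r -> q there: t:T. ✓
t: successors {u}; r -> q there: u:F. ✗
u: successors {s, u, v}; r -> q there: s:F, u:F, v:T. ✓
v: successors {w}; r -> q there: w:T. ✓
w: no successors, so Diamond (r -> q) fails. ✗

{s, u, v}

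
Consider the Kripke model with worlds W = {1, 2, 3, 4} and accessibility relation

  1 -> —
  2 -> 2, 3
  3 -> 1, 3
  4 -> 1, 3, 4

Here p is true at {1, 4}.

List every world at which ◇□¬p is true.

1: no successors, so ◇□¬p fails. ✗
2: successors {2, 3}; □¬p there: 2:T, 3:F. ✓
3: successors {1, 3}; □¬p there: 1:T, 3:F. ✓
4: successors {1, 3, 4}; □¬p there: 1:T, 3:F, 4:F. ✓

{2, 3, 4}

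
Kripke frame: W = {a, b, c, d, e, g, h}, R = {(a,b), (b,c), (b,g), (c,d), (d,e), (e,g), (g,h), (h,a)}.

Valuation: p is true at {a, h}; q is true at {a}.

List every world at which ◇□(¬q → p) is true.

{b, e, g}

a: successors {b}; □(¬q → p) there: b:F. ✗
b: successors {c, g}; □(¬q → p) there: c:F, g:T. ✓
c: successors {d}; □(¬q → p) there: d:F. ✗
d: successors {e}; □(¬q → p) there: e:F. ✗
e: successors {g}; □(¬q → p) there: g:T. ✓
g: successors {h}; □(¬q → p) there: h:T. ✓
h: successors {a}; □(¬q → p) there: a:F. ✗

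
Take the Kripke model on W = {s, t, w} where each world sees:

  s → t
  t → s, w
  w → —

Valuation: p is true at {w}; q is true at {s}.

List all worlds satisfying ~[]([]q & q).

s: []([]q & q) is F. ✓
t: []([]q & q) is F. ✓
w: []([]q & q) is T. ✗

{s, t}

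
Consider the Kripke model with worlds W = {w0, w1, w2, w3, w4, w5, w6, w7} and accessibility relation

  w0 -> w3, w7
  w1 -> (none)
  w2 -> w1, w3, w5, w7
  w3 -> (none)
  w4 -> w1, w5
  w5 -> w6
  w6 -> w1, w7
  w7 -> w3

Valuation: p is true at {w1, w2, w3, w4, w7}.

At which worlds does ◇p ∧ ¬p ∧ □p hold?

w0: ◇p ∧ ¬p is T, □p is T. ✓
w1: ◇p ∧ ¬p is F, □p is T. ✗
w2: ◇p ∧ ¬p is F, □p is F. ✗
w3: ◇p ∧ ¬p is F, □p is T. ✗
w4: ◇p ∧ ¬p is F, □p is F. ✗
w5: ◇p ∧ ¬p is F, □p is F. ✗
w6: ◇p ∧ ¬p is T, □p is T. ✓
w7: ◇p ∧ ¬p is F, □p is T. ✗

{w0, w6}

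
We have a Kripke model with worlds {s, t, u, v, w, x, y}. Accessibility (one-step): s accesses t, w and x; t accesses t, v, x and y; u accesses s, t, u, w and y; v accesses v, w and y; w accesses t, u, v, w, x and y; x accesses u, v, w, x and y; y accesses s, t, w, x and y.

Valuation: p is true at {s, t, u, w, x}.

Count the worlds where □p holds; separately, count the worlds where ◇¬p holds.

1 and 6

For □p:
s: successors {t, w, x}; p there: t:T, w:T, x:T. ✓
t: successors {t, v, x, y}; p there: t:T, v:F, x:T, y:F. ✗
u: successors {s, t, u, w, y}; p there: s:T, t:T, u:T, w:T, y:F. ✗
v: successors {v, w, y}; p there: v:F, w:T, y:F. ✗
w: successors {t, u, v, w, x, y}; p there: t:T, u:T, v:F, w:T, x:T, y:F. ✗
x: successors {u, v, w, x, y}; p there: u:T, v:F, w:T, x:T, y:F. ✗
y: successors {s, t, w, x, y}; p there: s:T, t:T, w:T, x:T, y:F. ✗
— 1 world.
For ◇¬p:
s: successors {t, w, x}; ¬p there: t:F, w:F, x:F. ✗
t: successors {t, v, x, y}; ¬p there: t:F, v:T, x:F, y:T. ✓
u: successors {s, t, u, w, y}; ¬p there: s:F, t:F, u:F, w:F, y:T. ✓
v: successors {v, w, y}; ¬p there: v:T, w:F, y:T. ✓
w: successors {t, u, v, w, x, y}; ¬p there: t:F, u:F, v:T, w:F, x:F, y:T. ✓
x: successors {u, v, w, x, y}; ¬p there: u:F, v:T, w:F, x:F, y:T. ✓
y: successors {s, t, w, x, y}; ¬p there: s:F, t:F, w:F, x:F, y:T. ✓
— 6 worlds.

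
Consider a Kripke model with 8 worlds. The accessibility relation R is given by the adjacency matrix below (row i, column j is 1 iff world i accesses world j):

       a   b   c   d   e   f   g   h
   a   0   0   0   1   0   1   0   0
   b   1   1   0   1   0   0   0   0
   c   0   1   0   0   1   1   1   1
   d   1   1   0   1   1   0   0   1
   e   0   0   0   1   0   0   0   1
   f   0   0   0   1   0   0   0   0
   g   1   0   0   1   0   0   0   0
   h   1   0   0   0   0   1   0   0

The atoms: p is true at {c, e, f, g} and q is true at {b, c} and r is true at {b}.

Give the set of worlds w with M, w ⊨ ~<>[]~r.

a: <>[]~r is T. ✗
b: <>[]~r is T. ✗
c: <>[]~r is T. ✗
d: <>[]~r is T. ✗
e: <>[]~r is T. ✗
f: <>[]~r is F. ✓
g: <>[]~r is T. ✗
h: <>[]~r is T. ✗

{f}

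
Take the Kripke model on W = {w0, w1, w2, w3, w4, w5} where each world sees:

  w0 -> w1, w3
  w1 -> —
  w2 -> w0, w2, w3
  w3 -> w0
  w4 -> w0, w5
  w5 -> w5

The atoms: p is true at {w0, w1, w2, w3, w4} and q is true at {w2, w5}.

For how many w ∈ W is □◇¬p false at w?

4

w0: successors {w1, w3}; ◇¬p there: w1:F, w3:F. ✗
w1: no successors, so □◇¬p holds vacuously. ✓
w2: successors {w0, w2, w3}; ◇¬p there: w0:F, w2:F, w3:F. ✗
w3: successors {w0}; ◇¬p there: w0:F. ✗
w4: successors {w0, w5}; ◇¬p there: w0:F, w5:T. ✗
w5: successors {w5}; ◇¬p there: w5:T. ✓
Satisfying worlds: {w1, w5}.
So □◇¬p fails at the other 4 worlds.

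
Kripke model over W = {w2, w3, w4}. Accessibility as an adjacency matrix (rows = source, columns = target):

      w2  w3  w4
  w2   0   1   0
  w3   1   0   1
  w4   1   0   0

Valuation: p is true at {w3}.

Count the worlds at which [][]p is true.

1

w2: successors {w3}; []p there: w3:F. ✗
w3: successors {w2, w4}; []p there: w2:T, w4:F. ✗
w4: successors {w2}; []p there: w2:T. ✓
Satisfying worlds: {w4}.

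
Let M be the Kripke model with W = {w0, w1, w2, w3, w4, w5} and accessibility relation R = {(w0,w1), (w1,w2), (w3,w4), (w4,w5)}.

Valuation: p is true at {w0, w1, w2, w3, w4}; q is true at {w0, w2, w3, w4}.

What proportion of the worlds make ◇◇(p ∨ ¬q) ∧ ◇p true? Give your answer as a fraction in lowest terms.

1/3

w0: ◇◇(p ∨ ¬q) is T, ◇p is T. ✓
w1: ◇◇(p ∨ ¬q) is F, ◇p is T. ✗
w2: ◇◇(p ∨ ¬q) is F, ◇p is F. ✗
w3: ◇◇(p ∨ ¬q) is T, ◇p is T. ✓
w4: ◇◇(p ∨ ¬q) is F, ◇p is F. ✗
w5: ◇◇(p ∨ ¬q) is F, ◇p is F. ✗
That's 2 of 6 worlds, so 2/6 = 1/3.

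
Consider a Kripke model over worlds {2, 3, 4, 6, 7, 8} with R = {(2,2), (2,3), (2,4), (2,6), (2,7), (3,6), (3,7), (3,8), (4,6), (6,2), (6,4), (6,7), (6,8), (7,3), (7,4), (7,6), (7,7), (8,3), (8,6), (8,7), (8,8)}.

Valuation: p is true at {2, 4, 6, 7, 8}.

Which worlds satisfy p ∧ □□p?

2: p is T, □□p is F. ✗
3: p is F, □□p is F. ✗
4: p is T, □□p is T. ✓
6: p is T, □□p is F. ✗
7: p is T, □□p is F. ✗
8: p is T, □□p is F. ✗

{4}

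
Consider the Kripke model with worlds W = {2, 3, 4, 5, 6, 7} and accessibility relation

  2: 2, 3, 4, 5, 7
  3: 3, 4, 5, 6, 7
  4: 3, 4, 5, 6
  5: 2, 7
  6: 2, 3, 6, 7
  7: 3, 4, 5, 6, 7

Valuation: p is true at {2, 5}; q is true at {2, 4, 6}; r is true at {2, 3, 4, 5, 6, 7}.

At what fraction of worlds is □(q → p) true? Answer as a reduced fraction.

1/6

2: successors {2, 3, 4, 5, 7}; q → p there: 2:T, 3:T, 4:F, 5:T, 7:T. ✗
3: successors {3, 4, 5, 6, 7}; q → p there: 3:T, 4:F, 5:T, 6:F, 7:T. ✗
4: successors {3, 4, 5, 6}; q → p there: 3:T, 4:F, 5:T, 6:F. ✗
5: successors {2, 7}; q → p there: 2:T, 7:T. ✓
6: successors {2, 3, 6, 7}; q → p there: 2:T, 3:T, 6:F, 7:T. ✗
7: successors {3, 4, 5, 6, 7}; q → p there: 3:T, 4:F, 5:T, 6:F, 7:T. ✗
That's 1 of 6 worlds, so 1/6.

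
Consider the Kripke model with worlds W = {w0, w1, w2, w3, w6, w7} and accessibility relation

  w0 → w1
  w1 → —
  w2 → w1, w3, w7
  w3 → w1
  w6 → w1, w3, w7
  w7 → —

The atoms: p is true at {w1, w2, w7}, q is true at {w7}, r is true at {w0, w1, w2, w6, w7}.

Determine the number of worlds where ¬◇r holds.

2

w0: ◇r is T. ✗
w1: ◇r is F. ✓
w2: ◇r is T. ✗
w3: ◇r is T. ✗
w6: ◇r is T. ✗
w7: ◇r is F. ✓
Satisfying worlds: {w1, w7}.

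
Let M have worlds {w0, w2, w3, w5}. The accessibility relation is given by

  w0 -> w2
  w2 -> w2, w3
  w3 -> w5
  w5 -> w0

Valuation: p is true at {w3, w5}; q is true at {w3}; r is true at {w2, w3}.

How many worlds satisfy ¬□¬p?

2

w0: □¬p is T. ✗
w2: □¬p is F. ✓
w3: □¬p is F. ✓
w5: □¬p is T. ✗
Satisfying worlds: {w2, w3}.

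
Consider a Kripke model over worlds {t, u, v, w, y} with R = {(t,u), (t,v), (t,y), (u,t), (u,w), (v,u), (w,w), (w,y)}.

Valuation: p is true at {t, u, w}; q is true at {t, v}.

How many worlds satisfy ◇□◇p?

t: successors {u, v, y}; □◇p there: u:T, v:T, y:T. ✓
u: successors {t, w}; □◇p there: t:F, w:F. ✗
v: successors {u}; □◇p there: u:T. ✓
w: successors {w, y}; □◇p there: w:F, y:T. ✓
y: no successors, so ◇□◇p fails. ✗
Satisfying worlds: {t, v, w}.

3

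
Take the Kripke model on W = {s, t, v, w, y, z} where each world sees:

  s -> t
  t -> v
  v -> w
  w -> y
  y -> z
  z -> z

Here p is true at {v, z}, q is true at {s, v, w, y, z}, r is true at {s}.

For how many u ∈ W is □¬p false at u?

3

s: successors {t}; ¬p there: t:T. ✓
t: successors {v}; ¬p there: v:F. ✗
v: successors {w}; ¬p there: w:T. ✓
w: successors {y}; ¬p there: y:T. ✓
y: successors {z}; ¬p there: z:F. ✗
z: successors {z}; ¬p there: z:F. ✗
Satisfying worlds: {s, v, w}.
So □¬p fails at the other 3 worlds.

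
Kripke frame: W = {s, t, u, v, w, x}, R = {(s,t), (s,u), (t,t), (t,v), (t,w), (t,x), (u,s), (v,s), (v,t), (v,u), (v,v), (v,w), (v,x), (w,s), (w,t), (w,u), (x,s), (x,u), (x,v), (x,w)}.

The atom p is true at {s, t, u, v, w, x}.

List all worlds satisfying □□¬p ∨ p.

{s, t, u, v, w, x}

s: □□¬p is F, p is T. ✓
t: □□¬p is F, p is T. ✓
u: □□¬p is F, p is T. ✓
v: □□¬p is F, p is T. ✓
w: □□¬p is F, p is T. ✓
x: □□¬p is F, p is T. ✓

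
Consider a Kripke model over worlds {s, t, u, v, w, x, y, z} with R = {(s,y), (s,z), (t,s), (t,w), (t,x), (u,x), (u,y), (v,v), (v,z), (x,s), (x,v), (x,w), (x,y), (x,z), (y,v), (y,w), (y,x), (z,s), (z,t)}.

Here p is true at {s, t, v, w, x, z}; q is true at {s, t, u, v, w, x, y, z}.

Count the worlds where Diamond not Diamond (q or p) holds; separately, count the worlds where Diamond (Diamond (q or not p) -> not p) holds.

For Diamond not Diamond (q or p):
s: successors {y, z}; not Diamond (q or p) there: y:F, z:F. ✗
t: successors {s, w, x}; not Diamond (q or p) there: s:F, w:T, x:F. ✓
u: successors {x, y}; not Diamond (q or p) there: x:F, y:F. ✗
v: successors {v, z}; not Diamond (q or p) there: v:F, z:F. ✗
w: no successors, so Diamond not Diamond (q or p) fails. ✗
x: successors {s, v, w, y, z}; not Diamond (q or p) there: s:F, v:F, w:T, y:F, z:F. ✓
y: successors {v, w, x}; not Diamond (q or p) there: v:F, w:T, x:F. ✓
z: successors {s, t}; not Diamond (q or p) there: s:F, t:F. ✗
— 3 worlds.
For Diamond (Diamond (q or not p) -> not p):
s: successors {y, z}; Diamond (q or not p) -> not p there: y:T, z:F. ✓
t: successors {s, w, x}; Diamond (q or not p) -> not p there: s:F, w:T, x:F. ✓
u: successors {x, y}; Diamond (q or not p) -> not p there: x:F, y:T. ✓
v: successors {v, z}; Diamond (q or not p) -> not p there: v:F, z:F. ✗
w: no successors, so Diamond (Diamond (q or not p) -> not p) fails. ✗
x: successors {s, v, w, y, z}; Diamond (q or not p) -> not p there: s:F, v:F, w:T, y:T, z:F. ✓
y: successors {v, w, x}; Diamond (q or not p) -> not p there: v:F, w:T, x:F. ✓
z: successors {s, t}; Diamond (q or not p) -> not p there: s:F, t:F. ✗
— 5 worlds.

3 and 5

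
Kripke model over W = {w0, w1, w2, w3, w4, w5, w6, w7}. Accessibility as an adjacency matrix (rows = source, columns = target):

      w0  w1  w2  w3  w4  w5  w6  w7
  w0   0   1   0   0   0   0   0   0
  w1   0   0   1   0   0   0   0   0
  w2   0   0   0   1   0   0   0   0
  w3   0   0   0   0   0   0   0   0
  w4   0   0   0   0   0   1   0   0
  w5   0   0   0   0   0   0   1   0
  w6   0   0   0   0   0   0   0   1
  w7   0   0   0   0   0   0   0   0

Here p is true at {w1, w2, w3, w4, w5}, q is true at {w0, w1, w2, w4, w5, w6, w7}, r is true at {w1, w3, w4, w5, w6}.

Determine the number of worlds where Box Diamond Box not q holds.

w0: successors {w1}; Diamond Box not q there: w1:T. ✓
w1: successors {w2}; Diamond Box not q there: w2:T. ✓
w2: successors {w3}; Diamond Box not q there: w3:F. ✗
w3: no successors, so Box Diamond Box not q holds vacuously. ✓
w4: successors {w5}; Diamond Box not q there: w5:F. ✗
w5: successors {w6}; Diamond Box not q there: w6:T. ✓
w6: successors {w7}; Diamond Box not q there: w7:F. ✗
w7: no successors, so Box Diamond Box not q holds vacuously. ✓
Satisfying worlds: {w0, w1, w3, w5, w7}.

5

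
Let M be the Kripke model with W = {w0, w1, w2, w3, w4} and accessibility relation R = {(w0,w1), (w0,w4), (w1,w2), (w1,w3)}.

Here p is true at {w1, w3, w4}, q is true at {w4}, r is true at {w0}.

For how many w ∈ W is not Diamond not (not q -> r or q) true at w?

3

w0: Diamond not (not q -> r or q) is T. ✗
w1: Diamond not (not q -> r or q) is T. ✗
w2: Diamond not (not q -> r or q) is F. ✓
w3: Diamond not (not q -> r or q) is F. ✓
w4: Diamond not (not q -> r or q) is F. ✓
Satisfying worlds: {w2, w3, w4}.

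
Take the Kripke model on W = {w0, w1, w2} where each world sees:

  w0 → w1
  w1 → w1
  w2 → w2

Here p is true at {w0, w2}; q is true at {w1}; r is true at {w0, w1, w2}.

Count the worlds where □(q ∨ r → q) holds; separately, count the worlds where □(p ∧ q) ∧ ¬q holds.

For □(q ∨ r → q):
w0: successors {w1}; q ∨ r → q there: w1:T. ✓
w1: successors {w1}; q ∨ r → q there: w1:T. ✓
w2: successors {w2}; q ∨ r → q there: w2:F. ✗
— 2 worlds.
For □(p ∧ q) ∧ ¬q:
w0: □(p ∧ q) is F, ¬q is T. ✗
w1: □(p ∧ q) is F, ¬q is F. ✗
w2: □(p ∧ q) is F, ¬q is T. ✗
— 0 worlds.

2 and 0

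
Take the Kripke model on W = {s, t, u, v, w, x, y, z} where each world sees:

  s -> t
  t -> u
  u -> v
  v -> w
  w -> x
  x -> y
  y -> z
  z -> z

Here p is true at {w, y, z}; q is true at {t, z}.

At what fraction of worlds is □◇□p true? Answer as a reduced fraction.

3/4

s: successors {t}; ◇□p there: t:F. ✗
t: successors {u}; ◇□p there: u:T. ✓
u: successors {v}; ◇□p there: v:F. ✗
v: successors {w}; ◇□p there: w:T. ✓
w: successors {x}; ◇□p there: x:T. ✓
x: successors {y}; ◇□p there: y:T. ✓
y: successors {z}; ◇□p there: z:T. ✓
z: successors {z}; ◇□p there: z:T. ✓
That's 6 of 8 worlds, so 6/8 = 3/4.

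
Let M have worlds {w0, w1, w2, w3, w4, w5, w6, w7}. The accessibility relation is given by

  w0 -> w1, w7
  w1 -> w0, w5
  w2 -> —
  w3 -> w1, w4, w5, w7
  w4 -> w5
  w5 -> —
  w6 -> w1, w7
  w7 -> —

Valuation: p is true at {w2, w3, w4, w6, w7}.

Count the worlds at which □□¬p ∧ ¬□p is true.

w0: □□¬p is T, ¬□p is T. ✓
w1: □□¬p is F, ¬□p is T. ✗
w2: □□¬p is T, ¬□p is F. ✗
w3: □□¬p is T, ¬□p is T. ✓
w4: □□¬p is T, ¬□p is T. ✓
w5: □□¬p is T, ¬□p is F. ✗
w6: □□¬p is T, ¬□p is T. ✓
w7: □□¬p is T, ¬□p is F. ✗
Satisfying worlds: {w0, w3, w4, w6}.

4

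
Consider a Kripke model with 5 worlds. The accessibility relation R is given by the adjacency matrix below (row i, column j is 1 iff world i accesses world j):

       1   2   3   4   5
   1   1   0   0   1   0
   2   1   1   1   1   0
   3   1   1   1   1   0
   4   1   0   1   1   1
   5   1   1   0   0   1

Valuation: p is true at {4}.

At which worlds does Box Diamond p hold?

1: successors {1, 4}; Diamond p there: 1:T, 4:T. ✓
2: successors {1, 2, 3, 4}; Diamond p there: 1:T, 2:T, 3:T, 4:T. ✓
3: successors {1, 2, 3, 4}; Diamond p there: 1:T, 2:T, 3:T, 4:T. ✓
4: successors {1, 3, 4, 5}; Diamond p there: 1:T, 3:T, 4:T, 5:F. ✗
5: successors {1, 2, 5}; Diamond p there: 1:T, 2:T, 5:F. ✗

{1, 2, 3}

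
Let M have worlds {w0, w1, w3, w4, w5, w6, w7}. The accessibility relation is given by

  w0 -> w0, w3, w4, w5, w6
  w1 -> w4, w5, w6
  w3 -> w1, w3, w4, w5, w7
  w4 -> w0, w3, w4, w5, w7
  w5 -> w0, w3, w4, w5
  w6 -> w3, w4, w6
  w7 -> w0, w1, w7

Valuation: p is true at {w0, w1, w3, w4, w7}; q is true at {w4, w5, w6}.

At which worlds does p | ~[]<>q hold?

w0: p is T, ~[]<>q is F. ✓
w1: p is T, ~[]<>q is F. ✓
w3: p is T, ~[]<>q is T. ✓
w4: p is T, ~[]<>q is T. ✓
w5: p is F, ~[]<>q is F. ✗
w6: p is F, ~[]<>q is F. ✗
w7: p is T, ~[]<>q is T. ✓

{w0, w1, w3, w4, w7}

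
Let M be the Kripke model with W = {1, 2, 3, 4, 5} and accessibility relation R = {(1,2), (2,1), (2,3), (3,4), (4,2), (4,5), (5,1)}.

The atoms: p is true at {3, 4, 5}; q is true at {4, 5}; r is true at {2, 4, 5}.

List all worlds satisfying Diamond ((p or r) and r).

1: successors {2}; (p or r) and r there: 2:T. ✓
2: successors {1, 3}; (p or r) and r there: 1:F, 3:F. ✗
3: successors {4}; (p or r) and r there: 4:T. ✓
4: successors {2, 5}; (p or r) and r there: 2:T, 5:T. ✓
5: successors {1}; (p or r) and r there: 1:F. ✗

{1, 3, 4}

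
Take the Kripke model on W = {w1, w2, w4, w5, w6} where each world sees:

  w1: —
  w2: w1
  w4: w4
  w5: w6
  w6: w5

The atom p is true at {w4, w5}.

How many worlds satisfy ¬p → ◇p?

w1: ¬p is T, ◇p is F. ✗
w2: ¬p is T, ◇p is F. ✗
w4: ¬p is F, ◇p is T. ✓
w5: ¬p is F, ◇p is F. ✓
w6: ¬p is T, ◇p is T. ✓
Satisfying worlds: {w4, w5, w6}.

3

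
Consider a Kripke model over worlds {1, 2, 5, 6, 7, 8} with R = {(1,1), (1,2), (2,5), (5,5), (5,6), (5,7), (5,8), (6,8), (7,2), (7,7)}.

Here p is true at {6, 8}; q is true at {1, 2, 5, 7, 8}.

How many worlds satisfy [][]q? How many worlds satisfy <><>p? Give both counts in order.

For [][]q:
1: successors {1, 2}; []q there: 1:T, 2:T. ✓
2: successors {5}; []q there: 5:F. ✗
5: successors {5, 6, 7, 8}; []q there: 5:F, 6:T, 7:T, 8:T. ✗
6: successors {8}; []q there: 8:T. ✓
7: successors {2, 7}; []q there: 2:T, 7:T. ✓
8: no successors, so [][]q holds vacuously. ✓
— 4 worlds.
For <><>p:
1: successors {1, 2}; <>p there: 1:F, 2:F. ✗
2: successors {5}; <>p there: 5:T. ✓
5: successors {5, 6, 7, 8}; <>p there: 5:T, 6:T, 7:F, 8:F. ✓
6: successors {8}; <>p there: 8:F. ✗
7: successors {2, 7}; <>p there: 2:F, 7:F. ✗
8: no successors, so <><>p fails. ✗
— 2 worlds.

4 and 2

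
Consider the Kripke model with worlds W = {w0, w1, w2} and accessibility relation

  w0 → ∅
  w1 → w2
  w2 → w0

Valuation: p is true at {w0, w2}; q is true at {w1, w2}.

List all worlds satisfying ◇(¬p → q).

{w1, w2}

w0: no successors, so ◇(¬p → q) fails. ✗
w1: successors {w2}; ¬p → q there: w2:T. ✓
w2: successors {w0}; ¬p → q there: w0:T. ✓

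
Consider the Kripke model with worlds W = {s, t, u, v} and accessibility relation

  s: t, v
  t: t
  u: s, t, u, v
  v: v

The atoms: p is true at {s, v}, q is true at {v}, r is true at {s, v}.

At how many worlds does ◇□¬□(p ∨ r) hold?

3

s: successors {t, v}; □¬□(p ∨ r) there: t:T, v:F. ✓
t: successors {t}; □¬□(p ∨ r) there: t:T. ✓
u: successors {s, t, u, v}; □¬□(p ∨ r) there: s:F, t:T, u:F, v:F. ✓
v: successors {v}; □¬□(p ∨ r) there: v:F. ✗
Satisfying worlds: {s, t, u}.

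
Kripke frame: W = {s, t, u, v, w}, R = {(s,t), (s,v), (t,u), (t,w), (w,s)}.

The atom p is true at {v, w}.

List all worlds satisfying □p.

{u, v}

s: successors {t, v}; p there: t:F, v:T. ✗
t: successors {u, w}; p there: u:F, w:T. ✗
u: no successors, so □p holds vacuously. ✓
v: no successors, so □p holds vacuously. ✓
w: successors {s}; p there: s:F. ✗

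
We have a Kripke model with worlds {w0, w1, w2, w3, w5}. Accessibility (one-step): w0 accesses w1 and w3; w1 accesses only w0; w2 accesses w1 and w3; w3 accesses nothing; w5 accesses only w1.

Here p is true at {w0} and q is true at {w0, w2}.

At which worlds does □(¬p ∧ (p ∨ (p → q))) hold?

{w0, w2, w3, w5}

w0: successors {w1, w3}; ¬p ∧ (p ∨ (p → q)) there: w1:T, w3:T. ✓
w1: successors {w0}; ¬p ∧ (p ∨ (p → q)) there: w0:F. ✗
w2: successors {w1, w3}; ¬p ∧ (p ∨ (p → q)) there: w1:T, w3:T. ✓
w3: no successors, so □(¬p ∧ (p ∨ (p → q))) holds vacuously. ✓
w5: successors {w1}; ¬p ∧ (p ∨ (p → q)) there: w1:T. ✓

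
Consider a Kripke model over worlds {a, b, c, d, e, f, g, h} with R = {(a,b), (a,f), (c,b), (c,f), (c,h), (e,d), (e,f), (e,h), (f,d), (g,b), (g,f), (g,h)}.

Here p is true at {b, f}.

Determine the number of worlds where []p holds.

4

a: successors {b, f}; p there: b:T, f:T. ✓
b: no successors, so []p holds vacuously. ✓
c: successors {b, f, h}; p there: b:T, f:T, h:F. ✗
d: no successors, so []p holds vacuously. ✓
e: successors {d, f, h}; p there: d:F, f:T, h:F. ✗
f: successors {d}; p there: d:F. ✗
g: successors {b, f, h}; p there: b:T, f:T, h:F. ✗
h: no successors, so []p holds vacuously. ✓
Satisfying worlds: {a, b, d, h}.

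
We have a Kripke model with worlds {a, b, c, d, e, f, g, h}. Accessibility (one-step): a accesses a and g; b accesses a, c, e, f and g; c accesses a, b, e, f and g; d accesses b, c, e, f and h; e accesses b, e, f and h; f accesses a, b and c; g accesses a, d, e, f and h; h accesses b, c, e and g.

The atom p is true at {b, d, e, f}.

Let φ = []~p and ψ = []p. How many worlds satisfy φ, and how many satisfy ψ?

For []~p:
a: successors {a, g}; ~p there: a:T, g:T. ✓
b: successors {a, c, e, f, g}; ~p there: a:T, c:T, e:F, f:F, g:T. ✗
c: successors {a, b, e, f, g}; ~p there: a:T, b:F, e:F, f:F, g:T. ✗
d: successors {b, c, e, f, h}; ~p there: b:F, c:T, e:F, f:F, h:T. ✗
e: successors {b, e, f, h}; ~p there: b:F, e:F, f:F, h:T. ✗
f: successors {a, b, c}; ~p there: a:T, b:F, c:T. ✗
g: successors {a, d, e, f, h}; ~p there: a:T, d:F, e:F, f:F, h:T. ✗
h: successors {b, c, e, g}; ~p there: b:F, c:T, e:F, g:T. ✗
— 1 world.
For []p:
a: successors {a, g}; p there: a:F, g:F. ✗
b: successors {a, c, e, f, g}; p there: a:F, c:F, e:T, f:T, g:F. ✗
c: successors {a, b, e, f, g}; p there: a:F, b:T, e:T, f:T, g:F. ✗
d: successors {b, c, e, f, h}; p there: b:T, c:F, e:T, f:T, h:F. ✗
e: successors {b, e, f, h}; p there: b:T, e:T, f:T, h:F. ✗
f: successors {a, b, c}; p there: a:F, b:T, c:F. ✗
g: successors {a, d, e, f, h}; p there: a:F, d:T, e:T, f:T, h:F. ✗
h: successors {b, c, e, g}; p there: b:T, c:F, e:T, g:F. ✗
— 0 worlds.

1 and 0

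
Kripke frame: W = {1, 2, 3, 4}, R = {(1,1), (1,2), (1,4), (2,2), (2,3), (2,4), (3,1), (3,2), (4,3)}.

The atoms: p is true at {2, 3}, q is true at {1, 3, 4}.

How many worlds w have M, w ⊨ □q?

1

1: successors {1, 2, 4}; q there: 1:T, 2:F, 4:T. ✗
2: successors {2, 3, 4}; q there: 2:F, 3:T, 4:T. ✗
3: successors {1, 2}; q there: 1:T, 2:F. ✗
4: successors {3}; q there: 3:T. ✓
Satisfying worlds: {4}.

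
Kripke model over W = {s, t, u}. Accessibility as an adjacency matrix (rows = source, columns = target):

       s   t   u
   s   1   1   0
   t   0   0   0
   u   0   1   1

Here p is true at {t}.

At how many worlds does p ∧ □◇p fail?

s: p is F, □◇p is F. ✗
t: p is T, □◇p is T. ✓
u: p is F, □◇p is F. ✗
Satisfying worlds: {t}.
So p ∧ □◇p fails at the other 2 worlds.

2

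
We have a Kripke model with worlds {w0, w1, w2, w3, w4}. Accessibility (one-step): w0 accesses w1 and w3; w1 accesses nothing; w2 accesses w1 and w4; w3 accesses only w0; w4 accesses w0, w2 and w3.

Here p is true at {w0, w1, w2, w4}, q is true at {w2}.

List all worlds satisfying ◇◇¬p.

{w2, w3, w4}

w0: successors {w1, w3}; ◇¬p there: w1:F, w3:F. ✗
w1: no successors, so ◇◇¬p fails. ✗
w2: successors {w1, w4}; ◇¬p there: w1:F, w4:T. ✓
w3: successors {w0}; ◇¬p there: w0:T. ✓
w4: successors {w0, w2, w3}; ◇¬p there: w0:T, w2:F, w3:F. ✓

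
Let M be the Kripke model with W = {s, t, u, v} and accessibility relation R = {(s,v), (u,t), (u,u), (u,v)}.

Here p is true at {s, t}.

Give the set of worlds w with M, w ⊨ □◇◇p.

{t, v}

s: successors {v}; ◇◇p there: v:F. ✗
t: no successors, so □◇◇p holds vacuously. ✓
u: successors {t, u, v}; ◇◇p there: t:F, u:T, v:F. ✗
v: no successors, so □◇◇p holds vacuously. ✓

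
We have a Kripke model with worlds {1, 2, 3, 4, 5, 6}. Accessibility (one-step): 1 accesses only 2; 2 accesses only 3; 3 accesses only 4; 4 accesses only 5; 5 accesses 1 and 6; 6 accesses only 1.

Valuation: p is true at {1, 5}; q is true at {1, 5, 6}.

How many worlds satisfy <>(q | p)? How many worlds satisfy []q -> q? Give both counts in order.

3 and 5

For <>(q | p):
1: successors {2}; q | p there: 2:F. ✗
2: successors {3}; q | p there: 3:F. ✗
3: successors {4}; q | p there: 4:F. ✗
4: successors {5}; q | p there: 5:T. ✓
5: successors {1, 6}; q | p there: 1:T, 6:T. ✓
6: successors {1}; q | p there: 1:T. ✓
— 3 worlds.
For []q -> q:
1: []q is F, q is T. ✓
2: []q is F, q is F. ✓
3: []q is F, q is F. ✓
4: []q is T, q is F. ✗
5: []q is T, q is T. ✓
6: []q is T, q is T. ✓
— 5 worlds.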